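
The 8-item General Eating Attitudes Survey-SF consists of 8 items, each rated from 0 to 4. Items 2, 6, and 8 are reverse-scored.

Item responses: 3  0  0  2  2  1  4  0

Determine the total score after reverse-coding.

Reversing items 2, 6, & 8 with 4 − raw:
Total = 3 + (4−0) + 0 + 2 + 2 + (4−1) + 4 + (4−0)
      = 3 + 4 + 0 + 2 + 2 + 3 + 4 + 4 = 22

22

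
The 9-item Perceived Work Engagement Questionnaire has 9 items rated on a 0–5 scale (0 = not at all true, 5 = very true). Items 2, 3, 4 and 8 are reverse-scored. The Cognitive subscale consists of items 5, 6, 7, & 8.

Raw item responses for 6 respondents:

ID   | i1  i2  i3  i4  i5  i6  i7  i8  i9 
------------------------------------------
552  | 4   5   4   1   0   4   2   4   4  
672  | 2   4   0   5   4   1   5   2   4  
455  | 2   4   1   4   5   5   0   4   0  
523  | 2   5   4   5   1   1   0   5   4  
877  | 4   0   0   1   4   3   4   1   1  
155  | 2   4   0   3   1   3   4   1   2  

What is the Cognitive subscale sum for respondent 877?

15

Respondent 877 raw: 4, 0, 0, 1, 4, 3, 4, 1, 1.
Cognitive items: 5, 6, 7, 8.
Reverse-coded (reverse-coded value = 5 − response):
  item 5: 4
  item 6: 3
  item 7: 4
  item 8: 5 − 1 = 4
Sum = 4 + 3 + 4 + 4 = 15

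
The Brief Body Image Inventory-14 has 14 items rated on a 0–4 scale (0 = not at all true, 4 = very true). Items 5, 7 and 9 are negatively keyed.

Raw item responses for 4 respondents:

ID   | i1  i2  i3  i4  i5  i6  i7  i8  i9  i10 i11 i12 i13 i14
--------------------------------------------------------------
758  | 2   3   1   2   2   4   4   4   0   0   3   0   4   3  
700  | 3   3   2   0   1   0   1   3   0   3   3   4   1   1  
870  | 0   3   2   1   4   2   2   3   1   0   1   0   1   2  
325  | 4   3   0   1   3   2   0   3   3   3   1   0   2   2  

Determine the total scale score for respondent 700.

Respondent 700 raw: 3, 3, 2, 0, 1, 0, 1, 3, 0, 3, 3, 4, 1, 1.
Reverse-coded (reversed = (0+4) − raw = 4 − raw):
  item 1: 3
  item 2: 3
  item 3: 2
  item 4: 0
  item 5: 4 − 1 = 3
  item 6: 0
  item 7: 4 − 1 = 3
  item 8: 3
  item 9: 4 − 0 = 4
  item 10: 3
  item 11: 3
  item 12: 4
  item 13: 1
  item 14: 1
Sum = 3 + 3 + 2 + 0 + 3 + 0 + 3 + 3 + 4 + 3 + 3 + 4 + 1 + 1 = 33

33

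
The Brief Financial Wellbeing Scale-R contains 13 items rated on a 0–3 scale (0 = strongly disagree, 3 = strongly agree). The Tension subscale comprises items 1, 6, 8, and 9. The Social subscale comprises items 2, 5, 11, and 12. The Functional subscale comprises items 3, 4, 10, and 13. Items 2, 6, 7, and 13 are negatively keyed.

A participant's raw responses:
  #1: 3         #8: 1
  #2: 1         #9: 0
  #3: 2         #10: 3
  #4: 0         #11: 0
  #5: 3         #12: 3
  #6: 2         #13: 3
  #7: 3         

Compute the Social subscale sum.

Social items: 2, 5, 11, 12.
Of these, item 2 is negatively keyed; on a 0–3 scale, reversed = 3 − raw.
  item 2: 3 − 1 = 2
  item 5: 3
  item 11: 0
  item 12: 3
Sum = 2 + 3 + 0 + 3 = 8

8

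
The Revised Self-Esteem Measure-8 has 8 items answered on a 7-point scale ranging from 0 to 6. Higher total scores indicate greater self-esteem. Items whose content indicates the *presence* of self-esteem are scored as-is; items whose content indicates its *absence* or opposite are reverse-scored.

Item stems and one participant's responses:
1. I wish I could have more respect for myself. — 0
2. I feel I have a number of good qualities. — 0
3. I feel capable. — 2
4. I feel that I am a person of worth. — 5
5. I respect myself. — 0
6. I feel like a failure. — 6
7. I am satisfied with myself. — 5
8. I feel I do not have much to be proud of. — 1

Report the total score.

23

Items 1, 6, 8 describe the absence/opposite of self-esteem → reverse-score.
reversed = (0+6) − raw = 6 − raw.
  item 1: 6 − 0 = 6
  item 2: 0
  item 3: 2
  item 4: 5
  item 5: 0
  item 6: 6 − 6 = 0
  item 7: 5
  item 8: 6 − 1 = 5
Total = 6 + 0 + 2 + 5 + 0 + 0 + 5 + 5 = 23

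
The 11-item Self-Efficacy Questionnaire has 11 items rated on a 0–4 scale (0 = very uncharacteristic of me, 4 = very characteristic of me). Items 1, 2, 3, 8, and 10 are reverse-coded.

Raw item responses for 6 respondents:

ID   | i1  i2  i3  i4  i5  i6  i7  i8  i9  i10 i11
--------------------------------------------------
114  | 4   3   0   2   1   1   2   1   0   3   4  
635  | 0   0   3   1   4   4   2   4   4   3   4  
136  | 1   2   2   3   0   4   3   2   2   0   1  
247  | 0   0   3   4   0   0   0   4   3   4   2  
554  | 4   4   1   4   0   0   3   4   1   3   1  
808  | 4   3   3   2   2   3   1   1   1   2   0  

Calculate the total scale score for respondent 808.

16

Respondent 808 raw: 4, 3, 3, 2, 2, 3, 1, 1, 1, 2, 0.
Reverse-coded (reverse-coded value = 4 − response):
  item 1: 4 − 4 = 0
  item 2: 4 − 3 = 1
  item 3: 4 − 3 = 1
  item 4: 2
  item 5: 2
  item 6: 3
  item 7: 1
  item 8: 4 − 1 = 3
  item 9: 1
  item 10: 4 − 2 = 2
  item 11: 0
Sum = 0 + 1 + 1 + 2 + 2 + 3 + 1 + 3 + 1 + 2 + 0 = 16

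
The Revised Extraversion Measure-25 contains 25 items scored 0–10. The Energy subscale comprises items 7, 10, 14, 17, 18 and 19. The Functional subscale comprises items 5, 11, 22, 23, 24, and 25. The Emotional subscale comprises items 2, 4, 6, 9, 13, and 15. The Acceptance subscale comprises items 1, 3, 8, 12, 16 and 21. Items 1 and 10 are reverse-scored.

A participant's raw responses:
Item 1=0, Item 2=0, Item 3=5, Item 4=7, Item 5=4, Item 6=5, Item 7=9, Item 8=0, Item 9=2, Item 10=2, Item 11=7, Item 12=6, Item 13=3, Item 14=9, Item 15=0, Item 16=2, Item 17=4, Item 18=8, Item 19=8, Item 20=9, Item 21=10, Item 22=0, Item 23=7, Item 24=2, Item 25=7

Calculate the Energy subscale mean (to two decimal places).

7.67

Energy items: 7, 10, 14, 17, 18, 19.
Of these, item 10 is reverse-scored; reverse-coded value = 10 − response.
  item 7: 9
  item 10: 10 − 2 = 8
  item 14: 9
  item 17: 4
  item 18: 8
  item 19: 8
Sum = 9 + 8 + 9 + 4 + 8 + 8 = 46
Mean = 46 / 6 = 7.67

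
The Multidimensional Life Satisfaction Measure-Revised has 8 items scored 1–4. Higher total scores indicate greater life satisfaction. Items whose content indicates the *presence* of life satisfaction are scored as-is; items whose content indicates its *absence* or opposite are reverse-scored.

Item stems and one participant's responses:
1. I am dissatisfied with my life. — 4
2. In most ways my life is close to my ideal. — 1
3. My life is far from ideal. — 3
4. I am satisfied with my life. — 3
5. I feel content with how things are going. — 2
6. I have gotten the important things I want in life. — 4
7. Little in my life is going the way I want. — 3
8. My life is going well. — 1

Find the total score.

Items 1, 3, 7 describe the absence/opposite of life satisfaction → reverse-score.
on a 1–4 scale, reversed = 5 − raw.
  item 1: 5 − 4 = 1
  item 2: 1
  item 3: 5 − 3 = 2
  item 4: 3
  item 5: 2
  item 6: 4
  item 7: 5 − 3 = 2
  item 8: 1
Total = 1 + 1 + 2 + 3 + 2 + 4 + 2 + 1 = 16

16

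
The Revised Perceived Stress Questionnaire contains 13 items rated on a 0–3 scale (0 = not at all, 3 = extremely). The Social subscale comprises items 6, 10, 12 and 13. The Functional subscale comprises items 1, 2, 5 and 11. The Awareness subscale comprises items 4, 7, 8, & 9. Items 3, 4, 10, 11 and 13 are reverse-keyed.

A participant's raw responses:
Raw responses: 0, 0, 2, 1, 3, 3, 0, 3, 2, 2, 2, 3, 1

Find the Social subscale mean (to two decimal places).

2.25

Social items: 6, 10, 12, 13.
Of these, items 10 & 13 are reverse-keyed; on a 0–3 scale, reversed = 3 − raw.
  item 6: 3
  item 10: 3 − 2 = 1
  item 12: 3
  item 13: 3 − 1 = 2
Sum = 3 + 1 + 3 + 2 = 9
Mean = 9 / 4 = 2.25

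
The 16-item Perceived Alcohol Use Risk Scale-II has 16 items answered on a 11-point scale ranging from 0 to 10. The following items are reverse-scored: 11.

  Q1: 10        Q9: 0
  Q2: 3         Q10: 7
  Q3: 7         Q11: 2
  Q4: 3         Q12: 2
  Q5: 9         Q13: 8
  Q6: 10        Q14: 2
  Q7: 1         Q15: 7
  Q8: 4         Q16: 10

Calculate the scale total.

91

Reversing item 11 with 10 − raw:
Total = 10 + 3 + 7 + 3 + 9 + 10 + 1 + 4 + 0 + 7 + (10−2) + 2 + 8 + 2 + 7 + 10
      = 10 + 3 + 7 + 3 + 9 + 10 + 1 + 4 + 0 + 7 + 8 + 2 + 8 + 2 + 7 + 10 = 91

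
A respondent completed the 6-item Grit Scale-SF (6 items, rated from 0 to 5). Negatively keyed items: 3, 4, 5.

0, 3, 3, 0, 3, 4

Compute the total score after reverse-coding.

Raw sum = 13. Negatively keyed items: 3, 4, 5; their raw sum = 6.
Each reversal replaces raw with 5 − raw, changing the total by 5 − 2·raw per item.
Total = 13 + 3·5 − 2·6 = 13 + 15 − 12 = 16

16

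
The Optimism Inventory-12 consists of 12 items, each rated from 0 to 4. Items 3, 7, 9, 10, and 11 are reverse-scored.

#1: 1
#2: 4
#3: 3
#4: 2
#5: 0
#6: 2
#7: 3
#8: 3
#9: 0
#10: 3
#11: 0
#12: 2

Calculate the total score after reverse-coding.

25

Reverse-scored items use 4 − raw:
  item 3: 4 − 3 = 1
  item 7: 4 − 3 = 1
  item 9: 4 − 0 = 4
  item 10: 4 − 3 = 1
  item 11: 4 − 0 = 4
Scored responses: 1, 4, 1, 2, 0, 2, 1, 3, 4, 1, 4, 2
Total = 1 + 4 + 1 + 2 + 0 + 2 + 1 + 3 + 4 + 1 + 4 + 2 = 25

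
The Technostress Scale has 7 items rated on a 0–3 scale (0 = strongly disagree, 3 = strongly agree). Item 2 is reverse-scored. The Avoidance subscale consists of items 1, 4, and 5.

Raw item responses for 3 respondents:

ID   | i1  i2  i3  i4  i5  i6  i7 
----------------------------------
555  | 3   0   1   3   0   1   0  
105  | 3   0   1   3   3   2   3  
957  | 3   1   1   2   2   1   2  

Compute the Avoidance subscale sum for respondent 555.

6

Respondent 555 raw: 3, 0, 1, 3, 0, 1, 0.
Avoidance items: 1, 4, 5.
Reverse-coded (reversed = (0+3) − raw = 3 − raw):
  item 1: 3
  item 4: 3
  item 5: 0
Sum = 3 + 3 + 0 = 6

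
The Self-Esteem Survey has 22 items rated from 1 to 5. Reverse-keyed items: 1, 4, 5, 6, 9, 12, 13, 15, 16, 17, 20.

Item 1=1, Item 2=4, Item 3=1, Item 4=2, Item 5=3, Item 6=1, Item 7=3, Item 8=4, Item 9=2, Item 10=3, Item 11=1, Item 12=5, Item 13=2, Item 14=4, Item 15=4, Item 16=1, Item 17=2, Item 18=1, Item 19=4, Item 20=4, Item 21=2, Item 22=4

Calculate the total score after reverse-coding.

Raw sum = 58. Reverse-keyed items: 1, 4, 5, 6, 9, 12, 13, 15, 16, 17, 20; their raw sum = 27.
Each reversal replaces raw with 6 − raw, changing the total by 6 − 2·raw per item.
Total = 58 + 11·6 − 2·27 = 58 + 66 − 54 = 70

70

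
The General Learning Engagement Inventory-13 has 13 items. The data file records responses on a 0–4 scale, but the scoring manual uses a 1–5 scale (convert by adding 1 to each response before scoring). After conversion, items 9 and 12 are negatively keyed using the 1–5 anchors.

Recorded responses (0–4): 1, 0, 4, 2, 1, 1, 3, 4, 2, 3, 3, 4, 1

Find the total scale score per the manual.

Convert to 1–5: 2, 1, 5, 3, 2, 2, 4, 5, 3, 4, 4, 5, 2
Reverse-coded (on a 1–5 scale, reversed = 6 − raw):
  item 9: 6 − 3 = 3
  item 12: 6 − 5 = 1
Scored: 2, 1, 5, 3, 2, 2, 4, 5, 3, 4, 4, 1, 2
Total = 38

38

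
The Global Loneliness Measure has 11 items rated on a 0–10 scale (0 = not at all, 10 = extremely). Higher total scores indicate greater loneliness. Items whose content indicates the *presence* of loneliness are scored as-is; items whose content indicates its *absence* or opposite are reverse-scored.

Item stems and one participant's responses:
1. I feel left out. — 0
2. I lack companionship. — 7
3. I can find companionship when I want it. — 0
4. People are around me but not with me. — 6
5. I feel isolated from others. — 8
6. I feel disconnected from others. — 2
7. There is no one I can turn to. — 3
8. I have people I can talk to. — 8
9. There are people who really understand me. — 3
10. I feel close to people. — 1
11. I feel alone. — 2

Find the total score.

56

Items 3, 8, 9, 10 describe the absence/opposite of loneliness → reverse-score.
on a 0–10 scale, reversed = 10 − raw.
  item 1: 0
  item 2: 7
  item 3: 10 − 0 = 10
  item 4: 6
  item 5: 8
  item 6: 2
  item 7: 3
  item 8: 10 − 8 = 2
  item 9: 10 − 3 = 7
  item 10: 10 − 1 = 9
  item 11: 2
Total = 0 + 7 + 10 + 6 + 8 + 2 + 3 + 2 + 7 + 9 + 2 = 56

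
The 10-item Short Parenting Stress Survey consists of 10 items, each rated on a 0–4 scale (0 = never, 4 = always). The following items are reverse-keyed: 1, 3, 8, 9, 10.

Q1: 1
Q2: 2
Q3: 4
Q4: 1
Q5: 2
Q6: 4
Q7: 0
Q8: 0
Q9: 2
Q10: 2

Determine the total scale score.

20

Raw sum = 18. Reverse-keyed items: 1, 3, 8, 9, 10; their raw sum = 9.
Each reversal replaces raw with 4 − raw, changing the total by 4 − 2·raw per item.
Total = 18 + 5·4 − 2·9 = 18 + 20 − 18 = 20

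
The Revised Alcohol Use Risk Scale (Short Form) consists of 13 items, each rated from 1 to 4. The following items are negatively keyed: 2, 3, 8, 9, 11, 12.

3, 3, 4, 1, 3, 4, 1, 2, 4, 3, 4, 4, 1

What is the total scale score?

Reversing items 2, 3, 8, 9, 11, & 12 with 5 − raw:
Total = 3 + (5−3) + (5−4) + 1 + 3 + 4 + 1 + (5−2) + (5−4) + 3 + (5−4) + (5−4) + 1
      = 3 + 2 + 1 + 1 + 3 + 4 + 1 + 3 + 1 + 3 + 1 + 1 + 1 = 25

25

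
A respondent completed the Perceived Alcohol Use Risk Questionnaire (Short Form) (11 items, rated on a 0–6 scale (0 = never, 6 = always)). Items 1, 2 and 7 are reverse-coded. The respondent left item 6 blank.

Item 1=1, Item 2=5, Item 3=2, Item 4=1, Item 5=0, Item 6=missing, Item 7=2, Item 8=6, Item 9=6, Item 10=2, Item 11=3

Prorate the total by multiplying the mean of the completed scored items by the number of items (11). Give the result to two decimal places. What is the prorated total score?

Reverse-coded (reversed = (0+6) − raw = 6 − raw):
  item 1: 6 − 1 = 5
  item 2: 6 − 5 = 1
  item 7: 6 − 2 = 4
Completed scored items (10 of 11): 5, 1, 2, 1, 0, 4, 6, 6, 2, 3; sum = 30.
Person mean = 30 / 10 ≈ 3.0000
Prorated total = (30 / 10) × 11 = 33.00 (to 2 dp)

33.00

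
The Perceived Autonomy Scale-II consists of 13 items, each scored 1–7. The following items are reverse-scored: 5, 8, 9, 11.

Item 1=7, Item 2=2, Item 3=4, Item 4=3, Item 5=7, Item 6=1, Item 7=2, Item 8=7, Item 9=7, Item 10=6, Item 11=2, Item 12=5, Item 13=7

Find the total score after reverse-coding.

46

Raw sum = 60. Reverse-scored items: 5, 8, 9, 11; their raw sum = 23.
Each reversal replaces raw with 8 − raw, changing the total by 8 − 2·raw per item.
Total = 60 + 4·8 − 2·23 = 60 + 32 − 46 = 46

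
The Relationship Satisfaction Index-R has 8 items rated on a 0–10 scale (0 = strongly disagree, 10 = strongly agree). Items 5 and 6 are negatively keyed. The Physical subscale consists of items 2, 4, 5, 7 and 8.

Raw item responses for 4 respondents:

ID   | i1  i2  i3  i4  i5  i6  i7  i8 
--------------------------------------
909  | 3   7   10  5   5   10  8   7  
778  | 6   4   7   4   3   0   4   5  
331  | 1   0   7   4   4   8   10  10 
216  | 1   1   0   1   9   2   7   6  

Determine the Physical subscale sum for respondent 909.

32

Respondent 909 raw: 3, 7, 10, 5, 5, 10, 8, 7.
Physical items: 2, 4, 5, 7, 8.
Reverse-coded (reversed = (0+10) − raw = 10 − raw):
  item 2: 7
  item 4: 5
  item 5: 10 − 5 = 5
  item 7: 8
  item 8: 7
Sum = 7 + 5 + 5 + 8 + 7 = 32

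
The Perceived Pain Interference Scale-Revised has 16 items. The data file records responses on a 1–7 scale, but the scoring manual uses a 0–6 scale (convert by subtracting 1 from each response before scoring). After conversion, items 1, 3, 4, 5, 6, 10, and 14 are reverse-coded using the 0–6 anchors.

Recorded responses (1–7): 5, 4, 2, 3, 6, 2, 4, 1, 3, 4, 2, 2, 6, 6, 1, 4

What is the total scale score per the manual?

Convert to 0–6: 4, 3, 1, 2, 5, 1, 3, 0, 2, 3, 1, 1, 5, 5, 0, 3
Reverse-coded (reversed = (0+6) − raw = 6 − raw):
  item 1: 6 − 4 = 2
  item 3: 6 − 1 = 5
  item 4: 6 − 2 = 4
  item 5: 6 − 5 = 1
  item 6: 6 − 1 = 5
  item 10: 6 − 3 = 3
  item 14: 6 − 5 = 1
Scored: 2, 3, 5, 4, 1, 5, 3, 0, 2, 3, 1, 1, 5, 1, 0, 3
Total = 39

39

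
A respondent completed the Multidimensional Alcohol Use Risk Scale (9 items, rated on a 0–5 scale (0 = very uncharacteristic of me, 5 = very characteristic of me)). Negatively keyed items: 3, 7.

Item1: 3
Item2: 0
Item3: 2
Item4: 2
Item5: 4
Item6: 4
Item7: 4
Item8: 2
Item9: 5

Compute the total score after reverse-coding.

Reversing items 3 and 7 with 5 − raw:
Total = 3 + 0 + (5−2) + 2 + 4 + 4 + (5−4) + 2 + 5
      = 3 + 0 + 3 + 2 + 4 + 4 + 1 + 2 + 5 = 24

24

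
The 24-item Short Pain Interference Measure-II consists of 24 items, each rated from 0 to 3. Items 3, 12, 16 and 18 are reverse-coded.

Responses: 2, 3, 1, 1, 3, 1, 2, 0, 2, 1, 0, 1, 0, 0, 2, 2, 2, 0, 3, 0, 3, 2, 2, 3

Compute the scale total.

40

Reverse-coded items use 3 − raw:
  item 3: 3 − 1 = 2
  item 12: 3 − 1 = 2
  item 16: 3 − 2 = 1
  item 18: 3 − 0 = 3
Scored items: 2, 3, 2, 1, 3, 1, 2, 0, 2, 1, 0, 2, 0, 0, 2, 1, 2, 3, 3, 0, 3, 2, 2, 3
Total = 2 + 3 + 2 + 1 + 3 + 1 + 2 + 0 + 2 + 1 + 0 + 2 + 0 + 0 + 2 + 1 + 2 + 3 + 3 + 0 + 3 + 2 + 2 + 3 = 40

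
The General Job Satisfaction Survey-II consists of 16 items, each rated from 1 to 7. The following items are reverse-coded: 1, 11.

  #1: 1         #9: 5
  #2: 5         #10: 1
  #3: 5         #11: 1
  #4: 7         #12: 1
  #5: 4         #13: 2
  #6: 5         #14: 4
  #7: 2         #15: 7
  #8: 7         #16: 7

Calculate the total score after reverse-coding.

76

Reverse-coded items (on a 1–7 scale, reversed = 8 − raw):
  item 1: 8 − 1 = 7
  item 11: 8 − 1 = 7
Scored responses: 7, 5, 5, 7, 4, 5, 2, 7, 5, 1, 7, 1, 2, 4, 7, 7
Total = 7 + 5 + 5 + 7 + 4 + 5 + 2 + 7 + 5 + 1 + 7 + 1 + 2 + 4 + 7 + 7 = 76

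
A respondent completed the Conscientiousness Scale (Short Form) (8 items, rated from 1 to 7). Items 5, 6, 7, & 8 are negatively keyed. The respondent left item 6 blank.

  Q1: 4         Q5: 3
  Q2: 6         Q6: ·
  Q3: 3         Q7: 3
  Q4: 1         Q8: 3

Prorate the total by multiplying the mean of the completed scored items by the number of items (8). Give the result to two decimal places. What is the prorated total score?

Reverse-coded (reversed = (1+7) − raw = 8 − raw):
  item 5: 8 − 3 = 5
  item 7: 8 − 3 = 5
  item 8: 8 − 3 = 5
Completed scored items (7 of 8): 4, 6, 3, 1, 5, 5, 5; sum = 29.
Person mean = 29 / 7 ≈ 4.1429
Prorated total = (29 / 7) × 8 = 33.14 (to 2 dp)

33.14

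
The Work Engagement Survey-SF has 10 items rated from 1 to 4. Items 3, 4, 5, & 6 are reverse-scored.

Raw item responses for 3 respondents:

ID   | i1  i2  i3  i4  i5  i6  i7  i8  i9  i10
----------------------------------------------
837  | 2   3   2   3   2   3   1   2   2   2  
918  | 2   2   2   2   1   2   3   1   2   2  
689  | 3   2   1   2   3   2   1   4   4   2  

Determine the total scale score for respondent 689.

28

Respondent 689 raw: 3, 2, 1, 2, 3, 2, 1, 4, 4, 2.
Reverse-coded (reversed = (1+4) − raw = 5 − raw):
  item 1: 3
  item 2: 2
  item 3: 5 − 1 = 4
  item 4: 5 − 2 = 3
  item 5: 5 − 3 = 2
  item 6: 5 − 2 = 3
  item 7: 1
  item 8: 4
  item 9: 4
  item 10: 2
Sum = 3 + 2 + 4 + 3 + 2 + 3 + 1 + 4 + 4 + 2 = 28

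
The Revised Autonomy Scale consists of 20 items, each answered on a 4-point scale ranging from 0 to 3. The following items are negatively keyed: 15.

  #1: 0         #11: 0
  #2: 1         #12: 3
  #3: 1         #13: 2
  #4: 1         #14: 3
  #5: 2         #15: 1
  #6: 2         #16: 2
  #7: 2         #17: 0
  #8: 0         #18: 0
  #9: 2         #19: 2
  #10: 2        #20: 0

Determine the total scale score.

Raw sum = 26. Negatively keyed items: 15; their raw sum = 1.
Each reversal replaces raw with 3 − raw, changing the total by 3 − 2·raw per item.
Total = 26 + 1·3 − 2·1 = 26 + 3 − 2 = 27

27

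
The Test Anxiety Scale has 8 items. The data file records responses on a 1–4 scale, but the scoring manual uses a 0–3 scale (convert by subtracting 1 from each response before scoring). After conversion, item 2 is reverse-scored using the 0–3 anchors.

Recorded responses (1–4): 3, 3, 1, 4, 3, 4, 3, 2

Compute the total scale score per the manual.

Convert to 0–3: 2, 2, 0, 3, 2, 3, 2, 1
Reverse-coded (reverse-coded value = 3 − response):
  item 2: 3 − 2 = 1
Scored: 2, 1, 0, 3, 2, 3, 2, 1
Total = 14

14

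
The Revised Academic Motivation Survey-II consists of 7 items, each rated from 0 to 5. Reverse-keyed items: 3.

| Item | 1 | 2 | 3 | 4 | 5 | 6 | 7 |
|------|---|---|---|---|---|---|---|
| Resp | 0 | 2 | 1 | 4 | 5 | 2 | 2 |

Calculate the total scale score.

Raw sum = 16. Reverse-keyed items: 3; their raw sum = 1.
Each reversal replaces raw with 5 − raw, changing the total by 5 − 2·raw per item.
Total = 16 + 1·5 − 2·1 = 16 + 5 − 2 = 19

19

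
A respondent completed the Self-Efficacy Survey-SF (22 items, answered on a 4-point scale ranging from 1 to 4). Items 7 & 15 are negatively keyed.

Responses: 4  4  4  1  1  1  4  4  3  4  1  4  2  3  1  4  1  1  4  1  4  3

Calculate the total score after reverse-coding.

Raw sum = 59. Negatively keyed items: 7, 15; their raw sum = 5.
Each reversal replaces raw with 5 − raw, changing the total by 5 − 2·raw per item.
Total = 59 + 2·5 − 2·5 = 59 + 10 − 10 = 59

59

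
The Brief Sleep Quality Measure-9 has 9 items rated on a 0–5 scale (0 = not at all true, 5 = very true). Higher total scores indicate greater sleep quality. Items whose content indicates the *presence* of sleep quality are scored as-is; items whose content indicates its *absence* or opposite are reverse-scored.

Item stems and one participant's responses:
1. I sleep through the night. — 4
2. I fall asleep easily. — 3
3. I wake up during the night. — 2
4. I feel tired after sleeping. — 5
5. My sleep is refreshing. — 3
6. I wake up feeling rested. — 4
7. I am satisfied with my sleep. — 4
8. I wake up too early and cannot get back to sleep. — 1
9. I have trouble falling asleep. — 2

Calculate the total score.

28

Items 3, 4, 8, 9 describe the absence/opposite of sleep quality → reverse-score.
on a 0–5 scale, reversed = 5 − raw.
  item 1: 4
  item 2: 3
  item 3: 5 − 2 = 3
  item 4: 5 − 5 = 0
  item 5: 3
  item 6: 4
  item 7: 4
  item 8: 5 − 1 = 4
  item 9: 5 − 2 = 3
Total = 4 + 3 + 3 + 0 + 3 + 4 + 4 + 4 + 3 = 28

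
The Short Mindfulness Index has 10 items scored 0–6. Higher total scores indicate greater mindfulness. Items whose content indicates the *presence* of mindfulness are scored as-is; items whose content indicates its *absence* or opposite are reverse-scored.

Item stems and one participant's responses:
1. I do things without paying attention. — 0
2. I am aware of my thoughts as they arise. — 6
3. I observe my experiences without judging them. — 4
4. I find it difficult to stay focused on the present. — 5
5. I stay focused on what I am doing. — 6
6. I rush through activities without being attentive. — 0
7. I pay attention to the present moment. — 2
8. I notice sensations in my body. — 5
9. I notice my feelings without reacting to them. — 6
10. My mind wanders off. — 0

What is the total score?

48

Items 1, 4, 6, 10 describe the absence/opposite of mindfulness → reverse-score.
reverse-coded value = 6 − response.
  item 1: 6 − 0 = 6
  item 2: 6
  item 3: 4
  item 4: 6 − 5 = 1
  item 5: 6
  item 6: 6 − 0 = 6
  item 7: 2
  item 8: 5
  item 9: 6
  item 10: 6 − 0 = 6
Total = 6 + 6 + 4 + 1 + 6 + 6 + 2 + 5 + 6 + 6 = 48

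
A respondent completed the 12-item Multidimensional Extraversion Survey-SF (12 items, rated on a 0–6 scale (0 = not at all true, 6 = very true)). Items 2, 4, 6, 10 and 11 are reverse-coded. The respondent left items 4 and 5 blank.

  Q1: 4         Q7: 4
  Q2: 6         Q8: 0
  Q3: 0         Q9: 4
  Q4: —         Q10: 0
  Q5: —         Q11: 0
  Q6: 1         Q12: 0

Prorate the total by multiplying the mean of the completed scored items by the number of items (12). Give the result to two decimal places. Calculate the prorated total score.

34.80

Reverse-coded (reversed = (0+6) − raw = 6 − raw):
  item 2: 6 − 6 = 0
  item 6: 6 − 1 = 5
  item 10: 6 − 0 = 6
  item 11: 6 − 0 = 6
Completed scored items (10 of 12): 4, 0, 0, 5, 4, 0, 4, 6, 6, 0; sum = 29.
Person mean = 29 / 10 ≈ 2.9000
Prorated total = (29 / 10) × 12 = 34.80 (to 2 dp)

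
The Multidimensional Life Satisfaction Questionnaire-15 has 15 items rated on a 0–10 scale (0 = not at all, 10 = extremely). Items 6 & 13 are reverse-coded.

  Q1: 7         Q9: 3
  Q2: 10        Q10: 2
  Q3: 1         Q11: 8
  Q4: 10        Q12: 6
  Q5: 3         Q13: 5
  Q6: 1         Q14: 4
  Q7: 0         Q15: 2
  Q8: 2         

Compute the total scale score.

72

Reverse-coded items use 10 − raw:
  item 6: 10 − 1 = 9
  item 13: 10 − 5 = 5
Scored responses: 7, 10, 1, 10, 3, 9, 0, 2, 3, 2, 8, 6, 5, 4, 2
Total = 7 + 10 + 1 + 10 + 3 + 9 + 0 + 2 + 3 + 2 + 8 + 6 + 5 + 4 + 2 = 72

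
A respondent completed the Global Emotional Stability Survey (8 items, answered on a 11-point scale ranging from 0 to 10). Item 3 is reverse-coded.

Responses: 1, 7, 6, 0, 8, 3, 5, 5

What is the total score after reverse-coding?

Raw sum = 35. Reverse-coded items: 3; their raw sum = 6.
Each reversal replaces raw with 10 − raw, changing the total by 10 − 2·raw per item.
Total = 35 + 1·10 − 2·6 = 35 + 10 − 12 = 33

33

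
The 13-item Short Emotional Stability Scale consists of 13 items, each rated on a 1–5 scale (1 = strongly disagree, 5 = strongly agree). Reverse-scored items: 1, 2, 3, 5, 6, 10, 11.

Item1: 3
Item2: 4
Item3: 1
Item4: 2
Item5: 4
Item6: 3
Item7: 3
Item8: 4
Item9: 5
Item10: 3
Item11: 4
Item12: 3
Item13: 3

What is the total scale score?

40

Reversing items 1, 2, 3, 5, 6, 10, & 11 with 6 − raw:
Total = (6−3) + (6−4) + (6−1) + 2 + (6−4) + (6−3) + 3 + 4 + 5 + (6−3) + (6−4) + 3 + 3
      = 3 + 2 + 5 + 2 + 2 + 3 + 3 + 4 + 5 + 3 + 2 + 3 + 3 = 40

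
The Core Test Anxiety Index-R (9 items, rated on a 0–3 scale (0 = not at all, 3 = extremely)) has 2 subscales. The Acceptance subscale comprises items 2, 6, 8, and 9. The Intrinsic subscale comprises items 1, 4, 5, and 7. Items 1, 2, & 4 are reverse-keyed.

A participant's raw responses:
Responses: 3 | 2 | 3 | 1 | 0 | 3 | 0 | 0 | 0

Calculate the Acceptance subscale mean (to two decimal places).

1.00

Acceptance items: 2, 6, 8, 9.
Of these, item 2 is reverse-keyed; on a 0–3 scale, reversed = 3 − raw.
  item 2: 3 − 2 = 1
  item 6: 3
  item 8: 0
  item 9: 0
Sum = 1 + 3 + 0 + 0 = 4
Mean = 4 / 4 = 1.00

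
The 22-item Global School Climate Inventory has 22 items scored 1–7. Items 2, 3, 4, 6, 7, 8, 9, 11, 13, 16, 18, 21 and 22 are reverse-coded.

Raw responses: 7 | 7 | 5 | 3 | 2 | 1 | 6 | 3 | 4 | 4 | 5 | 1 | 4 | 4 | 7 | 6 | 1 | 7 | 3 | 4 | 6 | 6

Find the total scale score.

Reversing items 2, 3, 4, 6, 7, 8, 9, 11, 13, 16, 18, 21 and 22 with 8 − raw:
Total = 7 + (8−7) + (8−5) + (8−3) + 2 + (8−1) + (8−6) + (8−3) + (8−4) + 4 + (8−5) + 1 + (8−4) + 4 + 7 + (8−6) + 1 + (8−7) + 3 + 4 + (8−6) + (8−6)
      = 7 + 1 + 3 + 5 + 2 + 7 + 2 + 5 + 4 + 4 + 3 + 1 + 4 + 4 + 7 + 2 + 1 + 1 + 3 + 4 + 2 + 2 = 74

74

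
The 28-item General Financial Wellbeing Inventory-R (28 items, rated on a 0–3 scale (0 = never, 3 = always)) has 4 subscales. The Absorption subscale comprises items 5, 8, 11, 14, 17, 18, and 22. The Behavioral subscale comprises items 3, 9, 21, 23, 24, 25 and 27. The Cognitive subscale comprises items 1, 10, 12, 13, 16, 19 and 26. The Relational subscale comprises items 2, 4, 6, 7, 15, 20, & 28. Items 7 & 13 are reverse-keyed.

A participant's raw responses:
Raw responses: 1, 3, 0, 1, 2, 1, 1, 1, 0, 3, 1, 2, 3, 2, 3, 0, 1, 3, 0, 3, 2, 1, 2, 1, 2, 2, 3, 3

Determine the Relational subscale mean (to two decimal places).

2.29

Relational items: 2, 4, 6, 7, 15, 20, 28.
Of these, item 7 is reverse-keyed; reverse-coded value = 3 − response.
  item 2: 3
  item 4: 1
  item 6: 1
  item 7: 3 − 1 = 2
  item 15: 3
  item 20: 3
  item 28: 3
Sum = 3 + 1 + 1 + 2 + 3 + 3 + 3 = 16
Mean = 16 / 7 = 2.29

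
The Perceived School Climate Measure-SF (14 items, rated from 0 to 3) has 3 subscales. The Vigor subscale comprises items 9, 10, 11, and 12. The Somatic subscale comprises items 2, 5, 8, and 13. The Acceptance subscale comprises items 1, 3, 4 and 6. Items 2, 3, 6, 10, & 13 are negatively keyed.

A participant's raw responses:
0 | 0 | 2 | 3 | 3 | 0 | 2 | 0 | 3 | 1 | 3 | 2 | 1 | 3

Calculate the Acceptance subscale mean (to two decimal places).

1.75

Acceptance items: 1, 3, 4, 6.
Of these, items 3 & 6 are negatively keyed; on a 0–3 scale, reversed = 3 − raw.
  item 1: 0
  item 3: 3 − 2 = 1
  item 4: 3
  item 6: 3 − 0 = 3
Sum = 0 + 1 + 3 + 3 = 7
Mean = 7 / 4 = 1.75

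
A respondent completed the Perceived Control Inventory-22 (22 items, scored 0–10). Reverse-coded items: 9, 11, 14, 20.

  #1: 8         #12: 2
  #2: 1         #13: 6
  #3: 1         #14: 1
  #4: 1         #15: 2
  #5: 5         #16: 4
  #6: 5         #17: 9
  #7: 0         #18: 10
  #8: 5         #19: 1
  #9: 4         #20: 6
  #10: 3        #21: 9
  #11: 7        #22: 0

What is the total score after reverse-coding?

94

Reverse-coded items (reversed = (0+10) − raw = 10 − raw):
  item 9: 10 − 4 = 6
  item 11: 10 − 7 = 3
  item 14: 10 − 1 = 9
  item 20: 10 − 6 = 4
Scored responses: 8, 1, 1, 1, 5, 5, 0, 5, 6, 3, 3, 2, 6, 9, 2, 4, 9, 10, 1, 4, 9, 0
Total = 8 + 1 + 1 + 1 + 5 + 5 + 0 + 5 + 6 + 3 + 3 + 2 + 6 + 9 + 2 + 4 + 9 + 10 + 1 + 4 + 9 + 0 = 94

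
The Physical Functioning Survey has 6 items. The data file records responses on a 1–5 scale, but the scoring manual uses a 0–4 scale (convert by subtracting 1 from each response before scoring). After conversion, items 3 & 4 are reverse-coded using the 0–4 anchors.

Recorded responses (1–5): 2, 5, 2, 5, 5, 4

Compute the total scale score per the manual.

Convert to 0–4: 1, 4, 1, 4, 4, 3
Reverse-coded (reversed = (0+4) − raw = 4 − raw):
  item 3: 4 − 1 = 3
  item 4: 4 − 4 = 0
Scored: 1, 4, 3, 0, 4, 3
Total = 15

15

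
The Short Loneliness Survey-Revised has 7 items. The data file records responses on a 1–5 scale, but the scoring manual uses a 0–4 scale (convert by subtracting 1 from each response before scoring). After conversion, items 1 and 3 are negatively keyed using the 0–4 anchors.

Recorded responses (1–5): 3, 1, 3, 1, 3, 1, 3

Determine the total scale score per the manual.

Convert to 0–4: 2, 0, 2, 0, 2, 0, 2
Reverse-coded (on a 0–4 scale, reversed = 4 − raw):
  item 1: 4 − 2 = 2
  item 3: 4 − 2 = 2
Scored: 2, 0, 2, 0, 2, 0, 2
Total = 8

8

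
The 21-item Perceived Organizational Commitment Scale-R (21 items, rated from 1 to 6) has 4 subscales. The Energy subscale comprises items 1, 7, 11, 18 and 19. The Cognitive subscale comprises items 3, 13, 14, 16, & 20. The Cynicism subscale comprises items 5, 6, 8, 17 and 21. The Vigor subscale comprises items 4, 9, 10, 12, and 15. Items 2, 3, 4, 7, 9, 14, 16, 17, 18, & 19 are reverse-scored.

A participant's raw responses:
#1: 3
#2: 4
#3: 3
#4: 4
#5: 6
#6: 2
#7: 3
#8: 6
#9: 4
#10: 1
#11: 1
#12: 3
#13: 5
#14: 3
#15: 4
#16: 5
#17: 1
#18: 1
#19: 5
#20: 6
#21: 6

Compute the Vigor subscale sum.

Vigor items: 4, 9, 10, 12, 15.
Of these, items 4 and 9 are reverse-scored; on a 1–6 scale, reversed = 7 − raw.
  item 4: 7 − 4 = 3
  item 9: 7 − 4 = 3
  item 10: 1
  item 12: 3
  item 15: 4
Sum = 3 + 3 + 1 + 3 + 4 = 14

14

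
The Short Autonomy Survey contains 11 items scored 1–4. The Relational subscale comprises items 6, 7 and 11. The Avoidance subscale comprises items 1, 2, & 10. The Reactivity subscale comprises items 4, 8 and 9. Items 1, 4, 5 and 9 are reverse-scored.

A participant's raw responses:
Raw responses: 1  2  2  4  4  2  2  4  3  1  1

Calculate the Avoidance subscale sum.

Avoidance items: 1, 2, 10.
Of these, item 1 is reverse-scored; reversed = (1+4) − raw = 5 − raw.
  item 1: 5 − 1 = 4
  item 2: 2
  item 10: 1
Sum = 4 + 2 + 1 = 7

7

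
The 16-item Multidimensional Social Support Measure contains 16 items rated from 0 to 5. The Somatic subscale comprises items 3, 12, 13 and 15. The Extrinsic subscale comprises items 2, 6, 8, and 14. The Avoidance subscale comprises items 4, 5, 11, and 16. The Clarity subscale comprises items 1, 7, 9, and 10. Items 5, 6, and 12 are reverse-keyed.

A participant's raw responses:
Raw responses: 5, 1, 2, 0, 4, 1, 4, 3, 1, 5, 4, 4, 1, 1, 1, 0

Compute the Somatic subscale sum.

Somatic items: 3, 12, 13, 15.
Of these, item 12 is reverse-keyed; on a 0–5 scale, reversed = 5 − raw.
  item 3: 2
  item 12: 5 − 4 = 1
  item 13: 1
  item 15: 1
Sum = 2 + 1 + 1 + 1 = 5

5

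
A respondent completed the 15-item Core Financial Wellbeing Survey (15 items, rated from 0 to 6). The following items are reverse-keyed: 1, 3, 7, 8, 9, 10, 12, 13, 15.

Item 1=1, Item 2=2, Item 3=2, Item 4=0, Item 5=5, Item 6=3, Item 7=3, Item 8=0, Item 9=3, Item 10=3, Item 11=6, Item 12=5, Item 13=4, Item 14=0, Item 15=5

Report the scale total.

44

Reverse-coded items (reversed = (0+6) − raw = 6 − raw):
  item 1: 6 − 1 = 5
  item 3: 6 − 2 = 4
  item 7: 6 − 3 = 3
  item 8: 6 − 0 = 6
  item 9: 6 − 3 = 3
  item 10: 6 − 3 = 3
  item 12: 6 − 5 = 1
  item 13: 6 − 4 = 2
  item 15: 6 − 5 = 1
After reverse-coding: 5, 2, 4, 0, 5, 3, 3, 6, 3, 3, 6, 1, 2, 0, 1
Total = 5 + 2 + 4 + 0 + 5 + 3 + 3 + 6 + 3 + 3 + 6 + 1 + 2 + 0 + 1 = 44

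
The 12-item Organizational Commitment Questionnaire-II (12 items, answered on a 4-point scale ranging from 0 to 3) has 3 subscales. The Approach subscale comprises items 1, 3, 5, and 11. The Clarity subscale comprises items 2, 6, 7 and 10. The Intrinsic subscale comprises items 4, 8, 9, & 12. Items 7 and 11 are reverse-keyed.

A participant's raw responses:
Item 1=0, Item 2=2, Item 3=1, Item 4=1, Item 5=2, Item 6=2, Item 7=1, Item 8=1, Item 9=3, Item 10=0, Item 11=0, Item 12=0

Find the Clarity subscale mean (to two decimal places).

Clarity items: 2, 6, 7, 10.
Of these, item 7 is reverse-keyed; reversed = (0+3) − raw = 3 − raw.
  item 2: 2
  item 6: 2
  item 7: 3 − 1 = 2
  item 10: 0
Sum = 2 + 2 + 2 + 0 = 6
Mean = 6 / 4 = 1.50

1.50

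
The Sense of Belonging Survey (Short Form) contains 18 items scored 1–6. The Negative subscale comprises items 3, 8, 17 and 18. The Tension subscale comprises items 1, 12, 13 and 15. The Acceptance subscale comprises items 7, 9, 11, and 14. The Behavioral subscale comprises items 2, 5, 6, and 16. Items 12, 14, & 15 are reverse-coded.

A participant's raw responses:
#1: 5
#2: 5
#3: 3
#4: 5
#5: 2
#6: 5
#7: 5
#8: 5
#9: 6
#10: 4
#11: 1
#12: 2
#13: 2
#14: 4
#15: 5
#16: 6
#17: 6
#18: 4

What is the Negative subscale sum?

18

Negative items: 3, 8, 17, 18.
  item 3: 3
  item 8: 5
  item 17: 6
  item 18: 4
Sum = 3 + 5 + 6 + 4 = 18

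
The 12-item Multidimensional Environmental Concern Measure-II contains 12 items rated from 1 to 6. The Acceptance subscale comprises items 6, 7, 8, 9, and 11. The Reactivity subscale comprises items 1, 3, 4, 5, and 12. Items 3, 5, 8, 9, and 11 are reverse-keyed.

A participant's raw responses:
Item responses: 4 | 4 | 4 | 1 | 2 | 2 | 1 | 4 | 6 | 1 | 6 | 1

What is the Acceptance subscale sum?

8

Acceptance items: 6, 7, 8, 9, 11.
Of these, items 8, 9, and 11 are reverse-keyed; reverse-coded value = 7 − response.
  item 6: 2
  item 7: 1
  item 8: 7 − 4 = 3
  item 9: 7 − 6 = 1
  item 11: 7 − 6 = 1
Sum = 2 + 1 + 3 + 1 + 1 = 8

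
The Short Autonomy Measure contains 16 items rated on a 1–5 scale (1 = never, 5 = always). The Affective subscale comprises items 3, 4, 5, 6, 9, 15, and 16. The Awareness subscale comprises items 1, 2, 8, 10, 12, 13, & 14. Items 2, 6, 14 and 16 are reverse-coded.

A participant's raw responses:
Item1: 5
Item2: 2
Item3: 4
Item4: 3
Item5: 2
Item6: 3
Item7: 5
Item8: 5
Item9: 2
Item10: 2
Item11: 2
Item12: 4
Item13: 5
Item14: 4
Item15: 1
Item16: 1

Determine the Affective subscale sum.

20

Affective items: 3, 4, 5, 6, 9, 15, 16.
Of these, items 6 & 16 are reverse-coded; on a 1–5 scale, reversed = 6 − raw.
  item 3: 4
  item 4: 3
  item 5: 2
  item 6: 6 − 3 = 3
  item 9: 2
  item 15: 1
  item 16: 6 − 1 = 5
Sum = 4 + 3 + 2 + 3 + 2 + 1 + 5 = 20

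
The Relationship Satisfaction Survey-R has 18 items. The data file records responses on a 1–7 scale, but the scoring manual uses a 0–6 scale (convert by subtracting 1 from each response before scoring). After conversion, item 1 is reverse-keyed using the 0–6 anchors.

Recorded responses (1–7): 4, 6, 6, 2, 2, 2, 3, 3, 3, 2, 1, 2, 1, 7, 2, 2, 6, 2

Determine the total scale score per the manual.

Convert to 0–6: 3, 5, 5, 1, 1, 1, 2, 2, 2, 1, 0, 1, 0, 6, 1, 1, 5, 1
Reverse-coded (on a 0–6 scale, reversed = 6 − raw):
  item 1: 6 − 3 = 3
Scored: 3, 5, 5, 1, 1, 1, 2, 2, 2, 1, 0, 1, 0, 6, 1, 1, 5, 1
Total = 38

38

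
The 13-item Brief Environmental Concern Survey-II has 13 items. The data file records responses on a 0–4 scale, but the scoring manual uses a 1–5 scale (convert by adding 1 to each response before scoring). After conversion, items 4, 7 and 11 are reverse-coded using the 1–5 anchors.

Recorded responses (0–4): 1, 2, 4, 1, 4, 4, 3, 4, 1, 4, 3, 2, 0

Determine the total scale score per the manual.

44

Convert to 1–5: 2, 3, 5, 2, 5, 5, 4, 5, 2, 5, 4, 3, 1
Reverse-coded (reverse-coded value = 6 − response):
  item 4: 6 − 2 = 4
  item 7: 6 − 4 = 2
  item 11: 6 − 4 = 2
Scored: 2, 3, 5, 4, 5, 5, 2, 5, 2, 5, 2, 3, 1
Total = 44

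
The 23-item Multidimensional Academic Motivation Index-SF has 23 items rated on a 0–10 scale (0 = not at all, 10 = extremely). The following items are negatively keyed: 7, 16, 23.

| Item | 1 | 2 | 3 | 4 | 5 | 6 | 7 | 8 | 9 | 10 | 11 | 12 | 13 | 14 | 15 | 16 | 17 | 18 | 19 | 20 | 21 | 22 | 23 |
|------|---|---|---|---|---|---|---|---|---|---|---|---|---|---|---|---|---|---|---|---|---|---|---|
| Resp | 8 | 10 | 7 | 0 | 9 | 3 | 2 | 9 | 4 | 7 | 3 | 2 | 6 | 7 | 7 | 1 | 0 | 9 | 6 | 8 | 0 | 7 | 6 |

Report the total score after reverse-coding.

Apply reverse scoring (on a 0–10 scale, reversed = 10 − raw):
  item 7: 10 − 2 = 8
  item 16: 10 − 1 = 9
  item 23: 10 − 6 = 4
Scored items: 8, 10, 7, 0, 9, 3, 8, 9, 4, 7, 3, 2, 6, 7, 7, 9, 0, 9, 6, 8, 0, 7, 4
Total = 8 + 10 + 7 + 0 + 9 + 3 + 8 + 9 + 4 + 7 + 3 + 2 + 6 + 7 + 7 + 9 + 0 + 9 + 6 + 8 + 0 + 7 + 4 = 133

133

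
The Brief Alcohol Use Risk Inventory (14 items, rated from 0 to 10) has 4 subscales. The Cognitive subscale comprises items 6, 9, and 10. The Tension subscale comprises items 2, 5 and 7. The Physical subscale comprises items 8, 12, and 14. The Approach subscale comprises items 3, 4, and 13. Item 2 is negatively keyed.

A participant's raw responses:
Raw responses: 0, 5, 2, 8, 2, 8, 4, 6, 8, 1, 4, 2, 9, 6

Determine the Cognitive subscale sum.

Cognitive items: 6, 9, 10.
  item 6: 8
  item 9: 8
  item 10: 1
Sum = 8 + 8 + 1 = 17

17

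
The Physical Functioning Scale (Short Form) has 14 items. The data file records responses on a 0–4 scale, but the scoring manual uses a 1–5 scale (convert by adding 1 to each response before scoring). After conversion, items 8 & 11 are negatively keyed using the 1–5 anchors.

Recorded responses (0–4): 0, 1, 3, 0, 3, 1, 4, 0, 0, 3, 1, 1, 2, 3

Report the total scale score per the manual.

Convert to 1–5: 1, 2, 4, 1, 4, 2, 5, 1, 1, 4, 2, 2, 3, 4
Reverse-coded (reversed = (1+5) − raw = 6 − raw):
  item 8: 6 − 1 = 5
  item 11: 6 − 2 = 4
Scored: 1, 2, 4, 1, 4, 2, 5, 5, 1, 4, 4, 2, 3, 4
Total = 42

42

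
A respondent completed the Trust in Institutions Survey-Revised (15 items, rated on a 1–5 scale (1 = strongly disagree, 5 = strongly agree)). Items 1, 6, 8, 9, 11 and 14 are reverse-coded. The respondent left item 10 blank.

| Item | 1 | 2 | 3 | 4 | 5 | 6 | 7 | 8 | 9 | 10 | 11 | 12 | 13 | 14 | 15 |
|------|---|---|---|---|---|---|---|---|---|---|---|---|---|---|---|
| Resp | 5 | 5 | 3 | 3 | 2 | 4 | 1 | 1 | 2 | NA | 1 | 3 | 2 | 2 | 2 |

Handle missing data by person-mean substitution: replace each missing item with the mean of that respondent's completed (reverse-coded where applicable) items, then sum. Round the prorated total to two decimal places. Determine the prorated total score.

Reverse-coded (on a 1–5 scale, reversed = 6 − raw):
  item 1: 6 − 5 = 1
  item 6: 6 − 4 = 2
  item 8: 6 − 1 = 5
  item 9: 6 − 2 = 4
  item 11: 6 − 1 = 5
  item 14: 6 − 2 = 4
Completed scored items (14 of 15): 1, 5, 3, 3, 2, 2, 1, 5, 4, 5, 3, 2, 4, 2; sum = 42.
Person mean = 42 / 14 ≈ 3.0000
Prorated total = (42 / 14) × 15 = 45.00 (to 2 dp)

45.00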